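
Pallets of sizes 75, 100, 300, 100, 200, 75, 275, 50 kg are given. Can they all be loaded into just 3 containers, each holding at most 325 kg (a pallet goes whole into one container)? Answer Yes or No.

No

Total = 1175 kg; ⌈1175/325⌉ = 4.
At least 4 containers are required, but only 3 are allowed.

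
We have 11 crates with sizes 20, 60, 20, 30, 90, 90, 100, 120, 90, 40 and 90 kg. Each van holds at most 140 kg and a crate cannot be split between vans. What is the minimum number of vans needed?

7

Total = 120 + 100 + 90 + 90 + 90 + 90 + 60 + 40 + 30 + 20 + 20 = 750 kg.
Lower bound: ⌈750/140⌉ = 6 vans.
A packing using 7 vans:
  van 1: 120 + 20 = 140
  van 2: 100 + 40 = 140
  van 3: 90 + 30 + 20 = 140
  van 4: 90 = 90
  van 5: 90 = 90
  van 6: 90 = 90
  van 7: 60 = 60
No arrangement into 6 vans stays within capacity, so 7 is optimal.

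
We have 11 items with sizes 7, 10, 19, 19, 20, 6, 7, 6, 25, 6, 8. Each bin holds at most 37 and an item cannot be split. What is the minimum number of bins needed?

Total = 25 + 20 + 19 + 19 + 10 + 8 + 7 + 7 + 6 + 6 + 6 = 133.
Lower bound: ⌈133/37⌉ = 4 bins.
A packing using 4 bins:
  bin 1: 25 + 10 = 35
  bin 2: 20 + 8 + 7 = 35
  bin 3: 19 + 7 + 6 = 32
  bin 4: 19 + 6 + 6 = 31
This matches the lower bound, so 4 is optimal.

4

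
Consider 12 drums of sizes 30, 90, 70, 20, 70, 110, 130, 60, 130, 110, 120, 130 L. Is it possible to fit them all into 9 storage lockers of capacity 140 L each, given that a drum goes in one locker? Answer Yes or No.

A valid assignment using 9 storage lockers:
  locker 1: 130 = 130
  locker 2: 130 = 130
  locker 3: 130 = 130
  locker 4: 120 + 20 = 140
  locker 5: 110 + 30 = 140
  locker 6: 110 = 110
  locker 7: 90 = 90
  locker 8: 70 + 70 = 140
  locker 9: 60 = 60
Every load is within 140 L, so 9 storage lockers suffice.

Yes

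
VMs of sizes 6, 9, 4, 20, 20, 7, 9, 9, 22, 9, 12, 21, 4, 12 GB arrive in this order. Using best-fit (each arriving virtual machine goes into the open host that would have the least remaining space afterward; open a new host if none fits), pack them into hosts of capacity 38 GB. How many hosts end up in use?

  6 → host 1 (new)  [load 6/38]
  9 → host 1  [load 15/38]
  4 → host 1  [load 19/38]
  20 → host 2 (new)  [load 20/38]
  20 → host 3 (new)  [load 20/38]
  7 → host 2  [load 27/38]
  9 → host 2  [load 36/38]
  9 → host 3  [load 29/38]
  22 → host 4 (new)  [load 22/38]
  9 → host 3  [load 38/38]
  12 → host 4  [load 34/38]
  21 → host 5 (new)  [load 21/38]
  4 → host 4  [load 38/38]
  12 → host 5  [load 33/38]
5 hosts opened.

5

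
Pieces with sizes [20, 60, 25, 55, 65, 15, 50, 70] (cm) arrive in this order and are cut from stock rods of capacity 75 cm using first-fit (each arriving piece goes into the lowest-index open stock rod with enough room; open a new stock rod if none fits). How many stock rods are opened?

6

  20 → stock rod 1 (new)  [load 20/75]
  60 → stock rod 2 (new)  [load 60/75]
  25 → stock rod 1  [load 45/75]
  55 → stock rod 3 (new)  [load 55/75]
  65 → stock rod 4 (new)  [load 65/75]
  15 → stock rod 1  [load 60/75]
  50 → stock rod 5 (new)  [load 50/75]
  70 → stock rod 6 (new)  [load 70/75]
6 stock rods opened.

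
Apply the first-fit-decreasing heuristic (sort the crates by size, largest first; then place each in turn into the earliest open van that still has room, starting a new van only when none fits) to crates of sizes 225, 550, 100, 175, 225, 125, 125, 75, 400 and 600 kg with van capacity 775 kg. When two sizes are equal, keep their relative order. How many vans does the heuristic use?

Sorted descending: 600, 550, 400, 225, 225, 175, 125, 125, 100, 75.
  600 → van 1 (new)  [load 600/775]
  550 → van 2 (new)  [load 550/775]
  400 → van 3 (new)  [load 400/775]
  225 → van 2  [load 775/775]
  225 → van 3  [load 625/775]
  175 → van 1  [load 775/775]
  125 → van 3  [load 750/775]
  125 → van 4 (new)  [load 125/775]
  100 → van 4  [load 225/775]
  75 → van 4  [load 300/775]
4 vans opened.

4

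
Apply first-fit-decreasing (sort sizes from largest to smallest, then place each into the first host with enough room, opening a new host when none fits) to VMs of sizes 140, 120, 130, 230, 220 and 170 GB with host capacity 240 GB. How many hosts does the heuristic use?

Sorted descending: 230, 220, 170, 140, 130, 120.
  230 → host 1 (new)  [load 230/240]
  220 → host 2 (new)  [load 220/240]
  170 → host 3 (new)  [load 170/240]
  140 → host 4 (new)  [load 140/240]
  130 → host 5 (new)  [load 130/240]
  120 → host 6 (new)  [load 120/240]
6 hosts opened.

6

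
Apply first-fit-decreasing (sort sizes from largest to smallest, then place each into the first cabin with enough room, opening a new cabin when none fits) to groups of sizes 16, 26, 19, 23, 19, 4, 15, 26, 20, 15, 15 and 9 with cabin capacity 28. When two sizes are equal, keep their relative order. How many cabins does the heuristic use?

10

Sorted descending: 26, 26, 23, 20, 19, 19, 16, 15, 15, 15, 9, 4.
  26 → cabin 1 (new)  [load 26/28]
  26 → cabin 2 (new)  [load 26/28]
  23 → cabin 3 (new)  [load 23/28]
  20 → cabin 4 (new)  [load 20/28]
  19 → cabin 5 (new)  [load 19/28]
  19 → cabin 6 (new)  [load 19/28]
  16 → cabin 7 (new)  [load 16/28]
  15 → cabin 8 (new)  [load 15/28]
  15 → cabin 9 (new)  [load 15/28]
  15 → cabin 10 (new)  [load 15/28]
  9 → cabin 5  [load 28/28]
  4 → cabin 3  [load 27/28]
10 cabins opened.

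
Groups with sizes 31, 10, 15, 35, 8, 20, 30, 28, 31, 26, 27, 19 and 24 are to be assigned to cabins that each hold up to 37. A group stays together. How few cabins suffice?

10

Total = 35 + 31 + 31 + 30 + 28 + 27 + 26 + 24 + 20 + 19 + 15 + 10 + 8 = 304.
Lower bound: ⌈304/37⌉ = 9 cabins.
Also, 10 groups each exceed 37/2, and no two of those can share a cabin, so at least 10 cabins are needed.
A packing using 10 cabins:
  cabin 1: 35 = 35
  cabin 2: 31 = 31
  cabin 3: 31 = 31
  cabin 4: 30 = 30
  cabin 5: 28 + 8 = 36
  cabin 6: 27 + 10 = 37
  cabin 7: 26 = 26
  cabin 8: 24 = 24
  cabin 9: 20 + 15 = 35
  cabin 10: 19 = 19
This matches the lower bound, so 10 is optimal.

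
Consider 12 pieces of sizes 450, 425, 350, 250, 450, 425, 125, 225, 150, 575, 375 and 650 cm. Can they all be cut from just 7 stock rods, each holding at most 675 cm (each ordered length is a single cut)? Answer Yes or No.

No

Total = 4450 cm; ⌈4450/675⌉ = 7.
8 pieces each exceed half the capacity and cannot share a stock rod, forcing at least 8 stock rods.
At least 8 stock rods are required, but only 7 are allowed.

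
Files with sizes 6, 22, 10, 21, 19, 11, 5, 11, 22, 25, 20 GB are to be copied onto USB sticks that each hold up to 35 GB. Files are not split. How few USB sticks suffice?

Total = 25 + 22 + 22 + 21 + 20 + 19 + 11 + 11 + 10 + 6 + 5 = 172 GB.
Lower bound: ⌈172/35⌉ = 5 USB sticks.
Also, 6 files each exceed 35/2 GB, and no two of those can share a USB stick, so at least 6 USB sticks are needed.
A packing using 6 USB sticks:
  USB stick 1: 25 + 10 = 35
  USB stick 2: 22 + 11 = 33
  USB stick 3: 22 + 11 = 33
  USB stick 4: 21 + 6 + 5 = 32
  USB stick 5: 20 = 20
  USB stick 6: 19 = 19
This matches the lower bound, so 6 is optimal.

6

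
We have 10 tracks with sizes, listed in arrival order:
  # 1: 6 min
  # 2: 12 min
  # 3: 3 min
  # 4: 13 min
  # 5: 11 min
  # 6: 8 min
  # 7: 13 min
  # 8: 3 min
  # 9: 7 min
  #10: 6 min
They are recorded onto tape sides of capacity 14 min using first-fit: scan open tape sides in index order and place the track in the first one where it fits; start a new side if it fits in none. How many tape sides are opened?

7

  6 → side 1 (new)  [load 6/14]
  12 → side 2 (new)  [load 12/14]
  3 → side 1  [load 9/14]
  13 → side 3 (new)  [load 13/14]
  11 → side 4 (new)  [load 11/14]
  8 → side 5 (new)  [load 8/14]
  13 → side 6 (new)  [load 13/14]
  3 → side 1  [load 12/14]
  7 → side 7 (new)  [load 7/14]
  6 → side 5  [load 14/14]
7 tape sides opened.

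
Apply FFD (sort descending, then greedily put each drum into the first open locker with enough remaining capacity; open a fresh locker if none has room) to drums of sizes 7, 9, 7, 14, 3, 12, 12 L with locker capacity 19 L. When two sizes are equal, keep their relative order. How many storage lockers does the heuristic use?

Sorted descending: 14, 12, 12, 9, 7, 7, 3.
  14 → locker 1 (new)  [load 14/19]
  12 → locker 2 (new)  [load 12/19]
  12 → locker 3 (new)  [load 12/19]
  9 → locker 4 (new)  [load 9/19]
  7 → locker 2  [load 19/19]
  7 → locker 3  [load 19/19]
  3 → locker 1  [load 17/19]
4 storage lockers opened.

4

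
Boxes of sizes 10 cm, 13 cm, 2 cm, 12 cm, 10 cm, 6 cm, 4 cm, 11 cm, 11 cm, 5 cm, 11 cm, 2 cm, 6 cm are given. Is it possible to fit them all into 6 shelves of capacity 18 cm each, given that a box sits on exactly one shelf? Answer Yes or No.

No

Total = 103 cm; ⌈103/18⌉ = 6.
7 boxes each exceed half the capacity and cannot share a shelf, forcing at least 7 shelves.
At least 7 shelves are required, but only 6 are allowed.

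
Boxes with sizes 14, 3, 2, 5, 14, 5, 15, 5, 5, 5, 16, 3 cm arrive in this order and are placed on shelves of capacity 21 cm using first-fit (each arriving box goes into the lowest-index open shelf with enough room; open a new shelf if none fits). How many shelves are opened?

5

  14 → shelf 1 (new)  [load 14/21]
  3 → shelf 1  [load 17/21]
  2 → shelf 1  [load 19/21]
  5 → shelf 2 (new)  [load 5/21]
  14 → shelf 2  [load 19/21]
  5 → shelf 3 (new)  [load 5/21]
  15 → shelf 3  [load 20/21]
  5 → shelf 4 (new)  [load 5/21]
  5 → shelf 4  [load 10/21]
  5 → shelf 4  [load 15/21]
  16 → shelf 5 (new)  [load 16/21]
  3 → shelf 4  [load 18/21]
5 shelves opened.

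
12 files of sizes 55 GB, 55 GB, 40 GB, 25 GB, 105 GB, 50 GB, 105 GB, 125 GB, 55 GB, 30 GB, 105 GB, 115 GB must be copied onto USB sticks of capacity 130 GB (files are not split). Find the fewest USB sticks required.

Total = 125 + 115 + 105 + 105 + 105 + 55 + 55 + 55 + 50 + 40 + 30 + 25 = 865 GB.
Lower bound: ⌈865/130⌉ = 7 USB sticks.
A packing using 8 USB sticks:
  USB stick 1: 125 = 125
  USB stick 2: 115 = 115
  USB stick 3: 105 + 25 = 130
  USB stick 4: 105 = 105
  USB stick 5: 105 = 105
  USB stick 6: 55 + 55 = 110
  USB stick 7: 55 + 50 = 105
  USB stick 8: 40 + 30 = 70
No arrangement into 7 USB sticks stays within capacity, so 8 is optimal.

8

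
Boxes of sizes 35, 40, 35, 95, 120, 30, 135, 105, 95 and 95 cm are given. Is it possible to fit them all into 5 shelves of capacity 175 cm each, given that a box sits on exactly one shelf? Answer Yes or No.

Total = 785 cm; ⌈785/175⌉ = 5.
6 boxes each exceed half the capacity and cannot share a shelf, forcing at least 6 shelves.
At least 6 shelves are required, but only 5 are allowed.

No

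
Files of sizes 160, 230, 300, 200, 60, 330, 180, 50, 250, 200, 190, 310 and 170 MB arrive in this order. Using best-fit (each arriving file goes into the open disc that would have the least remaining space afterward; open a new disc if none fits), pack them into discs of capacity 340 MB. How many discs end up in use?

  160 → disc 1 (new)  [load 160/340]
  230 → disc 2 (new)  [load 230/340]
  300 → disc 3 (new)  [load 300/340]
  200 → disc 4 (new)  [load 200/340]
  60 → disc 2  [load 290/340]
  330 → disc 5 (new)  [load 330/340]
  180 → disc 1  [load 340/340]
  50 → disc 2  [load 340/340]
  250 → disc 6 (new)  [load 250/340]
  200 → disc 7 (new)  [load 200/340]
  190 → disc 8 (new)  [load 190/340]
  310 → disc 9 (new)  [load 310/340]
  170 → disc 10 (new)  [load 170/340]
10 discs opened.

10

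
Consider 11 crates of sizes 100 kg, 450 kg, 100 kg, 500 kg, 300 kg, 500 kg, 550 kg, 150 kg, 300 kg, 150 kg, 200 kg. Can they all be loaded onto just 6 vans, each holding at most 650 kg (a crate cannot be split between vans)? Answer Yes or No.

A valid assignment using 6 vans:
  van 1: 550 + 100 = 650
  van 2: 500 + 150 = 650
  van 3: 500 + 150 = 650
  van 4: 450 + 200 = 650
  van 5: 300 + 300 = 600
  van 6: 100 = 100
Every load is within 650 kg, so 6 vans suffice.

Yes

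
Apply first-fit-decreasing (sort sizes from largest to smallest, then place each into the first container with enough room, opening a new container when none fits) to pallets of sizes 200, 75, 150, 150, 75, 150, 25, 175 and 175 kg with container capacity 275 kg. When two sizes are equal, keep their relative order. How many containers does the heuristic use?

Sorted descending: 200, 175, 175, 150, 150, 150, 75, 75, 25.
  200 → container 1 (new)  [load 200/275]
  175 → container 2 (new)  [load 175/275]
  175 → container 3 (new)  [load 175/275]
  150 → container 4 (new)  [load 150/275]
  150 → container 5 (new)  [load 150/275]
  150 → container 6 (new)  [load 150/275]
  75 → container 1  [load 275/275]
  75 → container 2  [load 250/275]
  25 → container 2  [load 275/275]
6 containers opened.

6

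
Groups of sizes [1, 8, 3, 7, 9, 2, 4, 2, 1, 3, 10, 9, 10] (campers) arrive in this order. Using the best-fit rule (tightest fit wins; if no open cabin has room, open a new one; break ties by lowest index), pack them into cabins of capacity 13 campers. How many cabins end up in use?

6

  1 → cabin 1 (new)  [load 1/13]
  8 → cabin 1  [load 9/13]
  3 → cabin 1  [load 12/13]
  7 → cabin 2 (new)  [load 7/13]
  9 → cabin 3 (new)  [load 9/13]
  2 → cabin 3  [load 11/13]
  4 → cabin 2  [load 11/13]
  2 → cabin 2  [load 13/13]
  1 → cabin 1  [load 13/13]
  3 → cabin 4 (new)  [load 3/13]
  10 → cabin 4  [load 13/13]
  9 → cabin 5 (new)  [load 9/13]
  10 → cabin 6 (new)  [load 10/13]
6 cabins opened.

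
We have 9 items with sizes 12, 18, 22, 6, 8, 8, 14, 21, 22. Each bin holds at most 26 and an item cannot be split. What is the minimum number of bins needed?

6

Total = 22 + 22 + 21 + 18 + 14 + 12 + 8 + 8 + 6 = 131.
Lower bound: ⌈131/26⌉ = 6 bins.
A packing using 6 bins:
  bin 1: 22 = 22
  bin 2: 22 = 22
  bin 3: 21 = 21
  bin 4: 18 + 8 = 26
  bin 5: 14 + 12 = 26
  bin 6: 8 + 6 = 14
This matches the lower bound, so 6 is optimal.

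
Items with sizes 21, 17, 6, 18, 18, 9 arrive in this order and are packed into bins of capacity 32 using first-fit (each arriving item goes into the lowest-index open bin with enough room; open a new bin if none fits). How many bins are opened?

4

  21 → bin 1 (new)  [load 21/32]
  17 → bin 2 (new)  [load 17/32]
  6 → bin 1  [load 27/32]
  18 → bin 3 (new)  [load 18/32]
  18 → bin 4 (new)  [load 18/32]
  9 → bin 2  [load 26/32]
4 bins opened.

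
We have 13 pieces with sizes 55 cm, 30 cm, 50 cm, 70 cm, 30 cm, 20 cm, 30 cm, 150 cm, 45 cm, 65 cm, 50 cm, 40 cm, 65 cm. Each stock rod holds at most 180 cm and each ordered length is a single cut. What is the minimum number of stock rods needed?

4

Total = 150 + 70 + 65 + 65 + 55 + 50 + 50 + 45 + 40 + 30 + 30 + 30 + 20 = 700 cm.
Lower bound: ⌈700/180⌉ = 4 stock rods.
A packing using 4 stock rods:
  stock rod 1: 150 + 30 = 180
  stock rod 2: 70 + 65 + 45 = 180
  stock rod 3: 65 + 55 + 50 = 170
  stock rod 4: 50 + 40 + 30 + 30 + 20 = 170
This matches the lower bound, so 4 is optimal.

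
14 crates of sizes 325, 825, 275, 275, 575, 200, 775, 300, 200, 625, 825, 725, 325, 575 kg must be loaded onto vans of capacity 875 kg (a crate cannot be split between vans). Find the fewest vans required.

Total = 825 + 825 + 775 + 725 + 625 + 575 + 575 + 325 + 325 + 300 + 275 + 275 + 200 + 200 = 6825 kg.
Lower bound: ⌈6825/875⌉ = 8 vans.
A packing using 9 vans:
  van 1: 825 = 825
  van 2: 825 = 825
  van 3: 775 = 775
  van 4: 725 = 725
  van 5: 625 + 200 = 825
  van 6: 575 + 300 = 875
  van 7: 575 + 275 = 850
  van 8: 325 + 325 + 200 = 850
  van 9: 275 = 275
No arrangement into 8 vans stays within capacity, so 9 is optimal.

9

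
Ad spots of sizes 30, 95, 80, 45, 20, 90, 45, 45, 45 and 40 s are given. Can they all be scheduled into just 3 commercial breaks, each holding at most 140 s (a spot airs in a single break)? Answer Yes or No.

Total = 535 s; ⌈535/140⌉ = 4.
At least 4 commercial breaks are required, but only 3 are allowed.

No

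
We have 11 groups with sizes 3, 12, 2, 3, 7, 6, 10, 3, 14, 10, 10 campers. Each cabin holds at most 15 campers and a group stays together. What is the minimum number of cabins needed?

Total = 14 + 12 + 10 + 10 + 10 + 7 + 6 + 3 + 3 + 3 + 2 = 80 campers.
Lower bound: ⌈80/15⌉ = 6 cabins.
A packing using 6 cabins:
  cabin 1: 14 = 14
  cabin 2: 12 + 3 = 15
  cabin 3: 10 + 3 + 2 = 15
  cabin 4: 10 + 3 = 13
  cabin 5: 10 = 10
  cabin 6: 7 + 6 = 13
This matches the lower bound, so 6 is optimal.

6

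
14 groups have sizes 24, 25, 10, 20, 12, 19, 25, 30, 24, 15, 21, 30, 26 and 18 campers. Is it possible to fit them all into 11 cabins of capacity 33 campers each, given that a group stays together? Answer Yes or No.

A valid assignment using 11 cabins:
  cabin 1: 30 = 30
  cabin 2: 30 = 30
  cabin 3: 26 = 26
  cabin 4: 25 = 25
  cabin 5: 25 = 25
  cabin 6: 24 = 24
  cabin 7: 24 = 24
  cabin 8: 21 + 12 = 33
  cabin 9: 20 + 10 = 30
  cabin 10: 19 = 19
  cabin 11: 18 + 15 = 33
Every load is within 33 campers, so 11 cabins suffice.

Yes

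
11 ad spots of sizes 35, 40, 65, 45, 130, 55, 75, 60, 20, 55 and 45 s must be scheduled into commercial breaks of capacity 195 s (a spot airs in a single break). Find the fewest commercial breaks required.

4

Total = 130 + 75 + 65 + 60 + 55 + 55 + 45 + 45 + 40 + 35 + 20 = 625 s.
Lower bound: ⌈625/195⌉ = 4 commercial breaks.
A packing using 4 commercial breaks:
  break 1: 130 + 65 = 195
  break 2: 75 + 60 + 55 = 190
  break 3: 55 + 45 + 45 + 40 = 185
  break 4: 35 + 20 = 55
This matches the lower bound, so 4 is optimal.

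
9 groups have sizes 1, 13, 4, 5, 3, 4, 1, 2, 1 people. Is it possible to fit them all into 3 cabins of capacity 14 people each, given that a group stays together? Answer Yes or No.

A valid assignment using 3 cabins:
  cabin 1: 13 + 1 = 14
  cabin 2: 5 + 4 + 4 + 1 = 14
  cabin 3: 3 + 2 + 1 = 6
Every load is within 14 people, so 3 cabins suffice.

Yes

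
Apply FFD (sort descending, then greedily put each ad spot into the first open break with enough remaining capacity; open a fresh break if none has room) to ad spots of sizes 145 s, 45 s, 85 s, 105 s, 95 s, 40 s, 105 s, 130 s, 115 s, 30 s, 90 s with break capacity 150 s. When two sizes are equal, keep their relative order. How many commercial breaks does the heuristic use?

Sorted descending: 145, 130, 115, 105, 105, 95, 90, 85, 45, 40, 30.
  145 → break 1 (new)  [load 145/150]
  130 → break 2 (new)  [load 130/150]
  115 → break 3 (new)  [load 115/150]
  105 → break 4 (new)  [load 105/150]
  105 → break 5 (new)  [load 105/150]
  95 → break 6 (new)  [load 95/150]
  90 → break 7 (new)  [load 90/150]
  85 → break 8 (new)  [load 85/150]
  45 → break 4  [load 150/150]
  40 → break 5  [load 145/150]
  30 → break 3  [load 145/150]
8 commercial breaks opened.

8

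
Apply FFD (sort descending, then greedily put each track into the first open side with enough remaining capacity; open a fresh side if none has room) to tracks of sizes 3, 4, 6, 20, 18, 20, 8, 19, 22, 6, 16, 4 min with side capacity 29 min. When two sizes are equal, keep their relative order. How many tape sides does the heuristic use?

Sorted descending: 22, 20, 20, 19, 18, 16, 8, 6, 6, 4, 4, 3.
  22 → side 1 (new)  [load 22/29]
  20 → side 2 (new)  [load 20/29]
  20 → side 3 (new)  [load 20/29]
  19 → side 4 (new)  [load 19/29]
  18 → side 5 (new)  [load 18/29]
  16 → side 6 (new)  [load 16/29]
  8 → side 2  [load 28/29]
  6 → side 1  [load 28/29]
  6 → side 3  [load 26/29]
  4 → side 4  [load 23/29]
  4 → side 4  [load 27/29]
  3 → side 3  [load 29/29]
6 tape sides opened.

6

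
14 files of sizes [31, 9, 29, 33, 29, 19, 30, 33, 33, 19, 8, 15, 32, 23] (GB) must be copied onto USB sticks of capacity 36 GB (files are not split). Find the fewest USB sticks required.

11

Total = 33 + 33 + 33 + 32 + 31 + 30 + 29 + 29 + 23 + 19 + 19 + 15 + 9 + 8 = 343 GB.
Lower bound: ⌈343/36⌉ = 10 USB sticks.
Also, 11 files each exceed 18 GB, and no two of those can share a USB stick, so at least 11 USB sticks are needed.
A packing using 11 USB sticks:
  USB stick 1: 33 = 33
  USB stick 2: 33 = 33
  USB stick 3: 33 = 33
  USB stick 4: 32 = 32
  USB stick 5: 31 = 31
  USB stick 6: 30 = 30
  USB stick 7: 29 = 29
  USB stick 8: 29 = 29
  USB stick 9: 23 + 9 = 32
  USB stick 10: 19 + 15 = 34
  USB stick 11: 19 + 8 = 27
This matches the lower bound, so 11 is optimal.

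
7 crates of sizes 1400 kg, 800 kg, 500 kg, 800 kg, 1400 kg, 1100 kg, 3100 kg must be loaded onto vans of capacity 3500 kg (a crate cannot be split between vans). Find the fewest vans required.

Total = 3100 + 1400 + 1400 + 1100 + 800 + 800 + 500 = 9100 kg.
Lower bound: ⌈9100/3500⌉ = 3 vans.
A packing using 3 vans:
  van 1: 3100 = 3100
  van 2: 1400 + 1400 + 500 = 3300
  van 3: 1100 + 800 + 800 = 2700
This matches the lower bound, so 3 is optimal.

3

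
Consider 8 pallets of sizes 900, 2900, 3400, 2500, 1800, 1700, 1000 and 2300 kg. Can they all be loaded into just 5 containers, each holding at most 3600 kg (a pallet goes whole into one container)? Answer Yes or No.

Yes

A valid assignment using 5 containers:
  container 1: 3400 = 3400
  container 2: 2900 = 2900
  container 3: 2500 + 1000 = 3500
  container 4: 2300 + 900 = 3200
  container 5: 1800 + 1700 = 3500
Every load is within 3600 kg, so 5 containers suffice.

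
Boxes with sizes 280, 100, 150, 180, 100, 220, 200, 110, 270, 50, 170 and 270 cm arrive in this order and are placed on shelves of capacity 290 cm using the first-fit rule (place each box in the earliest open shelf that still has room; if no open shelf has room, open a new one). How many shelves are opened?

  280 → shelf 1 (new)  [load 280/290]
  100 → shelf 2 (new)  [load 100/290]
  150 → shelf 2  [load 250/290]
  180 → shelf 3 (new)  [load 180/290]
  100 → shelf 3  [load 280/290]
  220 → shelf 4 (new)  [load 220/290]
  200 → shelf 5 (new)  [load 200/290]
  110 → shelf 6 (new)  [load 110/290]
  270 → shelf 7 (new)  [load 270/290]
  50 → shelf 4  [load 270/290]
  170 → shelf 6  [load 280/290]
  270 → shelf 8 (new)  [load 270/290]
8 shelves opened.

8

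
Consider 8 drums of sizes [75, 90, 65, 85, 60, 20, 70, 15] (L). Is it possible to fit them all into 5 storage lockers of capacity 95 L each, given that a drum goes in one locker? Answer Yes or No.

Total = 480 L; ⌈480/95⌉ = 6.
At least 6 storage lockers are required, but only 5 are allowed.

No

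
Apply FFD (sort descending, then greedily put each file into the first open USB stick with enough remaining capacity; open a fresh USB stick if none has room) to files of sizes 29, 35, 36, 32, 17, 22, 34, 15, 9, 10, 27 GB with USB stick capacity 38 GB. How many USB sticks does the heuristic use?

8

Sorted descending: 36, 35, 34, 32, 29, 27, 22, 17, 15, 10, 9.
  36 → USB stick 1 (new)  [load 36/38]
  35 → USB stick 2 (new)  [load 35/38]
  34 → USB stick 3 (new)  [load 34/38]
  32 → USB stick 4 (new)  [load 32/38]
  29 → USB stick 5 (new)  [load 29/38]
  27 → USB stick 6 (new)  [load 27/38]
  22 → USB stick 7 (new)  [load 22/38]
  17 → USB stick 8 (new)  [load 17/38]
  15 → USB stick 7  [load 37/38]
  10 → USB stick 6  [load 37/38]
  9 → USB stick 5  [load 38/38]
8 USB sticks opened.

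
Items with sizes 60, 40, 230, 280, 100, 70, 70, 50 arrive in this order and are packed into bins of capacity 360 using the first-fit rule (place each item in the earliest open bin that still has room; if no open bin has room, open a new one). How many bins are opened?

  60 → bin 1 (new)  [load 60/360]
  40 → bin 1  [load 100/360]
  230 → bin 1  [load 330/360]
  280 → bin 2 (new)  [load 280/360]
  100 → bin 3 (new)  [load 100/360]
  70 → bin 2  [load 350/360]
  70 → bin 3  [load 170/360]
  50 → bin 3  [load 220/360]
3 bins opened.

3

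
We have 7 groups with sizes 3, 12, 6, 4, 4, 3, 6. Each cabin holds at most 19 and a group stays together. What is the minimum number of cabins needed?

Total = 12 + 6 + 6 + 4 + 4 + 3 + 3 = 38.
Lower bound: ⌈38/19⌉ = 2 cabins.
A packing using 2 cabins:
  cabin 1: 12 + 4 + 3 = 19
  cabin 2: 6 + 6 + 4 + 3 = 19
This matches the lower bound, so 2 is optimal.

2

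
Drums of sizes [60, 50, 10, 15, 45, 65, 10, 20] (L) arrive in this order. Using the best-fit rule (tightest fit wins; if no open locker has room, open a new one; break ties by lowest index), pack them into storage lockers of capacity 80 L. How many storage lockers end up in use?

4

  60 → locker 1 (new)  [load 60/80]
  50 → locker 2 (new)  [load 50/80]
  10 → locker 1  [load 70/80]
  15 → locker 2  [load 65/80]
  45 → locker 3 (new)  [load 45/80]
  65 → locker 4 (new)  [load 65/80]
  10 → locker 1  [load 80/80]
  20 → locker 3  [load 65/80]
4 storage lockers opened.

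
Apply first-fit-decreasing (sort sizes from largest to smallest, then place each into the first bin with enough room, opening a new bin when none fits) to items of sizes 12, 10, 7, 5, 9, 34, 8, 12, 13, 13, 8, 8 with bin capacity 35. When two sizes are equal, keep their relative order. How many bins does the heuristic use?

Sorted descending: 34, 13, 13, 12, 12, 10, 9, 8, 8, 8, 7, 5.
  34 → bin 1 (new)  [load 34/35]
  13 → bin 2 (new)  [load 13/35]
  13 → bin 2  [load 26/35]
  12 → bin 3 (new)  [load 12/35]
  12 → bin 3  [load 24/35]
  10 → bin 3  [load 34/35]
  9 → bin 2  [load 35/35]
  8 → bin 4 (new)  [load 8/35]
  8 → bin 4  [load 16/35]
  8 → bin 4  [load 24/35]
  7 → bin 4  [load 31/35]
  5 → bin 5 (new)  [load 5/35]
5 bins opened.

5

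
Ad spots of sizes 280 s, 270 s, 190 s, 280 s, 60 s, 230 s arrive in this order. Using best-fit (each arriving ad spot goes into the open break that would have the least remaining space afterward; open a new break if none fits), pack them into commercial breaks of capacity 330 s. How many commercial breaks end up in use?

  280 → break 1 (new)  [load 280/330]
  270 → break 2 (new)  [load 270/330]
  190 → break 3 (new)  [load 190/330]
  280 → break 4 (new)  [load 280/330]
  60 → break 2  [load 330/330]
  230 → break 5 (new)  [load 230/330]
5 commercial breaks opened.

5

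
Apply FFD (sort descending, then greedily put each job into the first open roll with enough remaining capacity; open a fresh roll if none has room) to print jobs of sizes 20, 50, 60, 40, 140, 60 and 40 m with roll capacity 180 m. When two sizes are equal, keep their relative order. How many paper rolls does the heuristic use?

Sorted descending: 140, 60, 60, 50, 40, 40, 20.
  140 → roll 1 (new)  [load 140/180]
  60 → roll 2 (new)  [load 60/180]
  60 → roll 2  [load 120/180]
  50 → roll 2  [load 170/180]
  40 → roll 1  [load 180/180]
  40 → roll 3 (new)  [load 40/180]
  20 → roll 3  [load 60/180]
3 paper rolls opened.

3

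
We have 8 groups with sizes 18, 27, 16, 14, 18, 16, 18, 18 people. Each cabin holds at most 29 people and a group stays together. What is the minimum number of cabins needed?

8

Total = 27 + 18 + 18 + 18 + 18 + 16 + 16 + 14 = 145 people.
Lower bound: ⌈145/29⌉ = 5 cabins.
Also, 7 groups each exceed 29/2 people, and no two of those can share a cabin, so at least 7 cabins are needed.
A packing using 8 cabins:
  cabin 1: 27 = 27
  cabin 2: 18 = 18
  cabin 3: 18 = 18
  cabin 4: 18 = 18
  cabin 5: 18 = 18
  cabin 6: 16 = 16
  cabin 7: 16 = 16
  cabin 8: 14 = 14
No arrangement into 7 cabins stays within capacity, so 8 is optimal.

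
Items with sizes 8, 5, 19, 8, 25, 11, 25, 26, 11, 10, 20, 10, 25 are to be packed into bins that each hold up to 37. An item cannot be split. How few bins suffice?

Total = 26 + 25 + 25 + 25 + 20 + 19 + 11 + 11 + 10 + 10 + 8 + 8 + 5 = 203.
Lower bound: ⌈203/37⌉ = 6 bins.
A packing using 6 bins:
  bin 1: 26 + 11 = 37
  bin 2: 25 + 11 = 36
  bin 3: 25 + 10 = 35
  bin 4: 25 + 10 = 35
  bin 5: 20 + 8 + 8 = 36
  bin 6: 19 + 5 = 24
This matches the lower bound, so 6 is optimal.

6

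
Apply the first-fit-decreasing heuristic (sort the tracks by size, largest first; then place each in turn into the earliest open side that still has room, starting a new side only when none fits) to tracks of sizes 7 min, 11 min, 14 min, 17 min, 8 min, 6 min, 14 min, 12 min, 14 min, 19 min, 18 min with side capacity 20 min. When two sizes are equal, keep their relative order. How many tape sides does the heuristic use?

8

Sorted descending: 19, 18, 17, 14, 14, 14, 12, 11, 8, 7, 6.
  19 → side 1 (new)  [load 19/20]
  18 → side 2 (new)  [load 18/20]
  17 → side 3 (new)  [load 17/20]
  14 → side 4 (new)  [load 14/20]
  14 → side 5 (new)  [load 14/20]
  14 → side 6 (new)  [load 14/20]
  12 → side 7 (new)  [load 12/20]
  11 → side 8 (new)  [load 11/20]
  8 → side 7  [load 20/20]
  7 → side 8  [load 18/20]
  6 → side 4  [load 20/20]
8 tape sides opened.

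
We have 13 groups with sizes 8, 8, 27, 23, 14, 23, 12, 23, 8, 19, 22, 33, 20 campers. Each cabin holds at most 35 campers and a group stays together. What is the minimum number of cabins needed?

Total = 33 + 27 + 23 + 23 + 23 + 22 + 20 + 19 + 14 + 12 + 8 + 8 + 8 = 240 campers.
Lower bound: ⌈240/35⌉ = 7 cabins.
Also, 8 groups each exceed 35/2 campers, and no two of those can share a cabin, so at least 8 cabins are needed.
A packing using 8 cabins:
  cabin 1: 33 = 33
  cabin 2: 27 + 8 = 35
  cabin 3: 23 + 12 = 35
  cabin 4: 23 + 8 = 31
  cabin 5: 23 + 8 = 31
  cabin 6: 22 = 22
  cabin 7: 20 + 14 = 34
  cabin 8: 19 = 19
This matches the lower bound, so 8 is optimal.

8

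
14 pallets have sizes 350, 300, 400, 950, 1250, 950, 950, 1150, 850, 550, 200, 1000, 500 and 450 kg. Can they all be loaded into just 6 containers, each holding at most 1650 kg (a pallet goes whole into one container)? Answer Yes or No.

No

Total = 9850 kg; ⌈9850/1650⌉ = 6.
7 pallets each exceed half the capacity and cannot share a container, forcing at least 7 containers.
At least 7 containers are required, but only 6 are allowed.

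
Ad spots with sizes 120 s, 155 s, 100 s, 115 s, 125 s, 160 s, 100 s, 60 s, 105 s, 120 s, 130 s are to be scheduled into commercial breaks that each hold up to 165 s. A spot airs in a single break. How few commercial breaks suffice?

10

Total = 160 + 155 + 130 + 125 + 120 + 120 + 115 + 105 + 100 + 100 + 60 = 1290 s.
Lower bound: ⌈1290/165⌉ = 8 commercial breaks.
Also, 10 ad spots each exceed 165/2 s, and no two of those can share a break, so at least 10 commercial breaks are needed.
A packing using 10 commercial breaks:
  break 1: 160 = 160
  break 2: 155 = 155
  break 3: 130 = 130
  break 4: 125 = 125
  break 5: 120 = 120
  break 6: 120 = 120
  break 7: 115 = 115
  break 8: 105 + 60 = 165
  break 9: 100 = 100
  break 10: 100 = 100
This matches the lower bound, so 10 is optimal.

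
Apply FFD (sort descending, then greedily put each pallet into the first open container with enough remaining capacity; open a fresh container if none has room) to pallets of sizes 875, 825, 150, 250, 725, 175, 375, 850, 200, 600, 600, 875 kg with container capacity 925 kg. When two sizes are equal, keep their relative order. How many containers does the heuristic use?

Sorted descending: 875, 875, 850, 825, 725, 600, 600, 375, 250, 200, 175, 150.
  875 → container 1 (new)  [load 875/925]
  875 → container 2 (new)  [load 875/925]
  850 → container 3 (new)  [load 850/925]
  825 → container 4 (new)  [load 825/925]
  725 → container 5 (new)  [load 725/925]
  600 → container 6 (new)  [load 600/925]
  600 → container 7 (new)  [load 600/925]
  375 → container 8 (new)  [load 375/925]
  250 → container 6  [load 850/925]
  200 → container 5  [load 925/925]
  175 → container 7  [load 775/925]
  150 → container 7  [load 925/925]
8 containers opened.

8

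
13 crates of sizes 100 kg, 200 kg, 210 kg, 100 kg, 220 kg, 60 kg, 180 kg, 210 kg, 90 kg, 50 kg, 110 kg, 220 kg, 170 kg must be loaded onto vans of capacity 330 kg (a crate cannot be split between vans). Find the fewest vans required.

Total = 220 + 220 + 210 + 210 + 200 + 180 + 170 + 110 + 100 + 100 + 90 + 60 + 50 = 1920 kg.
Lower bound: ⌈1920/330⌉ = 6 vans.
Also, 7 crates each exceed 165 kg, and no two of those can share a van, so at least 7 vans are needed.
A packing using 7 vans:
  van 1: 220 + 110 = 330
  van 2: 220 + 100 = 320
  van 3: 210 + 100 = 310
  van 4: 210 + 90 = 300
  van 5: 200 + 60 + 50 = 310
  van 6: 180 = 180
  van 7: 170 = 170
This matches the lower bound, so 7 is optimal.

7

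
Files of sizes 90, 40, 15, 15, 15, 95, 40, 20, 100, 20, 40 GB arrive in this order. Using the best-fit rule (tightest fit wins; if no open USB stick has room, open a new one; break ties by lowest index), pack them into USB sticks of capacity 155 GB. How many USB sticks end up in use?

  90 → USB stick 1 (new)  [load 90/155]
  40 → USB stick 1  [load 130/155]
  15 → USB stick 1  [load 145/155]
  15 → USB stick 2 (new)  [load 15/155]
  15 → USB stick 2  [load 30/155]
  95 → USB stick 2  [load 125/155]
  40 → USB stick 3 (new)  [load 40/155]
  20 → USB stick 2  [load 145/155]
  100 → USB stick 3  [load 140/155]
  20 → USB stick 4 (new)  [load 20/155]
  40 → USB stick 4  [load 60/155]
4 USB sticks opened.

4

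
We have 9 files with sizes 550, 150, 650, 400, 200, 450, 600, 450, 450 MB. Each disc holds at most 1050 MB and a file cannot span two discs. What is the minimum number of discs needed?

Total = 650 + 600 + 550 + 450 + 450 + 450 + 400 + 200 + 150 = 3900 MB.
Lower bound: ⌈3900/1050⌉ = 4 discs.
A packing using 4 discs:
  disc 1: 650 + 400 = 1050
  disc 2: 600 + 450 = 1050
  disc 3: 550 + 450 = 1000
  disc 4: 450 + 200 + 150 = 800
This matches the lower bound, so 4 is optimal.

4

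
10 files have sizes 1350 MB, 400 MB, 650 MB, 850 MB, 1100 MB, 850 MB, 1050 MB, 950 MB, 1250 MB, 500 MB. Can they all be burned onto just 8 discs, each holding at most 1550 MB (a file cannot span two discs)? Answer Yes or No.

Yes

A valid assignment using 7 discs:
  disc 1: 1350 = 1350
  disc 2: 1250 = 1250
  disc 3: 1100 + 400 = 1500
  disc 4: 1050 + 500 = 1550
  disc 5: 950 = 950
  disc 6: 850 + 650 = 1500
  disc 7: 850 = 850
That uses only 7 ≤ 8, so 8 discs are enough.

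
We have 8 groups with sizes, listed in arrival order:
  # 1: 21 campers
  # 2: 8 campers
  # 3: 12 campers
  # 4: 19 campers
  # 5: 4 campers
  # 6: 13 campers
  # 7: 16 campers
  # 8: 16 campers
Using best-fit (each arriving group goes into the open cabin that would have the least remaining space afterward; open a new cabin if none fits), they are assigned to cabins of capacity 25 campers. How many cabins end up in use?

  21 → cabin 1 (new)  [load 21/25]
  8 → cabin 2 (new)  [load 8/25]
  12 → cabin 2  [load 20/25]
  19 → cabin 3 (new)  [load 19/25]
  4 → cabin 1  [load 25/25]
  13 → cabin 4 (new)  [load 13/25]
  16 → cabin 5 (new)  [load 16/25]
  16 → cabin 6 (new)  [load 16/25]
6 cabins opened.

6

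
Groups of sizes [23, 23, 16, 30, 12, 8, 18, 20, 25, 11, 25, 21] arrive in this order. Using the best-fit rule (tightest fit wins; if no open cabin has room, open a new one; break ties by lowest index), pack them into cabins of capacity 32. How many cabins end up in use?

9

  23 → cabin 1 (new)  [load 23/32]
  23 → cabin 2 (new)  [load 23/32]
  16 → cabin 3 (new)  [load 16/32]
  30 → cabin 4 (new)  [load 30/32]
  12 → cabin 3  [load 28/32]
  8 → cabin 1  [load 31/32]
  18 → cabin 5 (new)  [load 18/32]
  20 → cabin 6 (new)  [load 20/32]
  25 → cabin 7 (new)  [load 25/32]
  11 → cabin 6  [load 31/32]
  25 → cabin 8 (new)  [load 25/32]
  21 → cabin 9 (new)  [load 21/32]
9 cabins opened.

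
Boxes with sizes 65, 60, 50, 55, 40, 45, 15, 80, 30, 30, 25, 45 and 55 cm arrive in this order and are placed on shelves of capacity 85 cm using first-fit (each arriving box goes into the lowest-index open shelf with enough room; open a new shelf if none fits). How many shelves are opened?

  65 → shelf 1 (new)  [load 65/85]
  60 → shelf 2 (new)  [load 60/85]
  50 → shelf 3 (new)  [load 50/85]
  55 → shelf 4 (new)  [load 55/85]
  40 → shelf 5 (new)  [load 40/85]
  45 → shelf 5  [load 85/85]
  15 → shelf 1  [load 80/85]
  80 → shelf 6 (new)  [load 80/85]
  30 → shelf 3  [load 80/85]
  30 → shelf 4  [load 85/85]
  25 → shelf 2  [load 85/85]
  45 → shelf 7 (new)  [load 45/85]
  55 → shelf 8 (new)  [load 55/85]
8 shelves opened.

8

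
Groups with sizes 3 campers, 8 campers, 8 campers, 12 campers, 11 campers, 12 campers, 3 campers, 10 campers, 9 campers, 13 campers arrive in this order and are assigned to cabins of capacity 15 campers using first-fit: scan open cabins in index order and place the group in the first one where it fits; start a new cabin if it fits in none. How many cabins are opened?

  3 → cabin 1 (new)  [load 3/15]
  8 → cabin 1  [load 11/15]
  8 → cabin 2 (new)  [load 8/15]
  12 → cabin 3 (new)  [load 12/15]
  11 → cabin 4 (new)  [load 11/15]
  12 → cabin 5 (new)  [load 12/15]
  3 → cabin 1  [load 14/15]
  10 → cabin 6 (new)  [load 10/15]
  9 → cabin 7 (new)  [load 9/15]
  13 → cabin 8 (new)  [load 13/15]
8 cabins opened.

8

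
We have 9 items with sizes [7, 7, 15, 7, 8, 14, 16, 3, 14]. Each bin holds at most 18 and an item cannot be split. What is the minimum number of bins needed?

Total = 16 + 15 + 14 + 14 + 8 + 7 + 7 + 7 + 3 = 91.
Lower bound: ⌈91/18⌉ = 6 bins.
A packing using 6 bins:
  bin 1: 16 = 16
  bin 2: 15 + 3 = 18
  bin 3: 14 = 14
  bin 4: 14 = 14
  bin 5: 8 + 7 = 15
  bin 6: 7 + 7 = 14
This matches the lower bound, so 6 is optimal.

6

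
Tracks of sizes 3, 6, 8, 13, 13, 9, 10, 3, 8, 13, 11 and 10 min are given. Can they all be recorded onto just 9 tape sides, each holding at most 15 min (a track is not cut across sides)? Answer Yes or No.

A valid assignment using 9 tape sides:
  side 1: 13 = 13
  side 2: 13 = 13
  side 3: 13 = 13
  side 4: 11 + 3 = 14
  side 5: 10 + 3 = 13
  side 6: 10 = 10
  side 7: 9 + 6 = 15
  side 8: 8 = 8
  side 9: 8 = 8
Every load is within 15 min, so 9 tape sides suffice.

Yes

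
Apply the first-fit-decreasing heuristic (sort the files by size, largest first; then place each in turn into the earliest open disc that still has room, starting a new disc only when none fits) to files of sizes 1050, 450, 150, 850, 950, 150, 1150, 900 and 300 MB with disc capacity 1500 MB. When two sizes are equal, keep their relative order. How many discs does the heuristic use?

5

Sorted descending: 1150, 1050, 950, 900, 850, 450, 300, 150, 150.
  1150 → disc 1 (new)  [load 1150/1500]
  1050 → disc 2 (new)  [load 1050/1500]
  950 → disc 3 (new)  [load 950/1500]
  900 → disc 4 (new)  [load 900/1500]
  850 → disc 5 (new)  [load 850/1500]
  450 → disc 2  [load 1500/1500]
  300 → disc 1  [load 1450/1500]
  150 → disc 3  [load 1100/1500]
  150 → disc 3  [load 1250/1500]
5 discs opened.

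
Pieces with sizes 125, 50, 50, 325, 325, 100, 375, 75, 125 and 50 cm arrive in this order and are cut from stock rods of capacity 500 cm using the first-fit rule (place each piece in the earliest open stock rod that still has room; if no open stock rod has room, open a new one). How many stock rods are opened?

4

  125 → stock rod 1 (new)  [load 125/500]
  50 → stock rod 1  [load 175/500]
  50 → stock rod 1  [load 225/500]
  325 → stock rod 2 (new)  [load 325/500]
  325 → stock rod 3 (new)  [load 325/500]
  100 → stock rod 1  [load 325/500]
  375 → stock rod 4 (new)  [load 375/500]
  75 → stock rod 1  [load 400/500]
  125 → stock rod 2  [load 450/500]
  50 → stock rod 1  [load 450/500]
4 stock rods opened.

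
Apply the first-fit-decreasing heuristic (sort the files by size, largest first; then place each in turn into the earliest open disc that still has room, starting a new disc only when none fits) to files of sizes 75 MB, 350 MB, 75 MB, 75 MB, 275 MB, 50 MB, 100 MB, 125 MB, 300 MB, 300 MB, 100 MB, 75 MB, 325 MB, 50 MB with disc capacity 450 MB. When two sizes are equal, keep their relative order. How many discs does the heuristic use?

6

Sorted descending: 350, 325, 300, 300, 275, 125, 100, 100, 75, 75, 75, 75, 50, 50.
  350 → disc 1 (new)  [load 350/450]
  325 → disc 2 (new)  [load 325/450]
  300 → disc 3 (new)  [load 300/450]
  300 → disc 4 (new)  [load 300/450]
  275 → disc 5 (new)  [load 275/450]
  125 → disc 2  [load 450/450]
  100 → disc 1  [load 450/450]
  100 → disc 3  [load 400/450]
  75 → disc 4  [load 375/450]
  75 → disc 4  [load 450/450]
  75 → disc 5  [load 350/450]
  75 → disc 5  [load 425/450]
  50 → disc 3  [load 450/450]
  50 → disc 6 (new)  [load 50/450]
6 discs opened.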